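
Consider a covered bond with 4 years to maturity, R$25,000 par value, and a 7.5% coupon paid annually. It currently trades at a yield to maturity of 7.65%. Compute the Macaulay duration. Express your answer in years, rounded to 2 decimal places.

Periodic yield y = 0.0765. Discount each cash flow and weight by its year:
  t   CF        PV=CF/(1+0.0765)^t    t·PV
  1     1,875.00     1,741.7557     1,741.7557
  2     1,875.00     1,617.9802     3,235.9604
  3     1,875.00     1,503.0007     4,509.0020
  4    26,875.00    20,012.0849    80,048.3395
  Σ                 24,874.8214    89,535.0576
Price P = Σ PV = 24,874.8214.
Macaulay duration = Σ(t·PV) / P = 89,535.0576 / 24,874.8214 = 3.59943 years.

3.60 years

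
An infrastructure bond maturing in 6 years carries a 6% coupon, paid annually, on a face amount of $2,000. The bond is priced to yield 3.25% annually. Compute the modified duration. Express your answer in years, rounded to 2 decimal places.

Periodic yield y = 0.0325. First find Macaulay duration:
  t   CF        PV=CF/(1+0.0325)^t    t·PV
  1       120.00       116.2228       116.2228
  2       120.00       112.5644       225.1288
  3       120.00       109.0212       327.0637
  4       120.00       105.5896       422.3583
  5       120.00       102.2659       511.3296
  6     2,120.00     1,749.8286    10,498.9713
  Σ                  2,295.4924    12,101.0745
P = 2,295.4924; Macaulay duration = 12,101.0745 / 2,295.4924 = 5.27167 years.
Modified duration = D_Mac / (1 + y) = 5.27167 / 1.0325 = 5.10573 years.

5.11 years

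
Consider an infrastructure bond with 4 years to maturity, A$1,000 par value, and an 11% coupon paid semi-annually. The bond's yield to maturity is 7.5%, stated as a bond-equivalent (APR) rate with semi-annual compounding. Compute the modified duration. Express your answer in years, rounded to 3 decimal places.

Periodic yield y = 0.0375. First find Macaulay duration:
  t   CF        PV=CF/(1+0.0375)^t    t·PV
  1        55.00        53.0120        53.0120
  2        55.00        51.0960       102.1919
  3        55.00        49.2491       147.7473
  4        55.00        47.4690       189.8761
  5        55.00        45.7533       228.7664
  6        55.00        44.0995       264.5972
  7        55.00        42.5056       297.5391
  8     1,055.00       785.8644     6,286.9152
  Σ                  1,119.0489     7,570.6452
P = 1,119.0489; Macaulay duration = 7,570.6452 / 1,119.0489 = 6.76525 half-year periods = 3.38262 years.
Modified duration = D_Mac / (1 + y) = 3.38262 / 1.0375 = 3.26036 years.

3.260 years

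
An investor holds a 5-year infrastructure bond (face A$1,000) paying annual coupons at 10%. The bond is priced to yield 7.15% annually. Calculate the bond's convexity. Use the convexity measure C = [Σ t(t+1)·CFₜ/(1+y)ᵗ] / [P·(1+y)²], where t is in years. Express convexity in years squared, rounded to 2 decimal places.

20.73

With y = 0.0715:
  t   CF        PV=CF/(1+0.0715)^t    t·PV        t(t+1)·PV
  1       100.00        93.3271        93.3271         186.6542
  2       100.00        87.0995       174.1990         522.5970
  3       100.00        81.2874       243.8623         975.4493
  4       100.00        75.8632       303.4529       1,517.2645
  5     1,100.00       778.8105     3,894.0526      23,364.3155
  Σ                  1,116.3878     4,708.8939      26,566.2806
P = 1,116.3878.
Convexity = Σ t(t+1)·PV / [P·(1+y)²] = 26,566.2806 / (1,116.3878 × 1.148112) = 20.72676.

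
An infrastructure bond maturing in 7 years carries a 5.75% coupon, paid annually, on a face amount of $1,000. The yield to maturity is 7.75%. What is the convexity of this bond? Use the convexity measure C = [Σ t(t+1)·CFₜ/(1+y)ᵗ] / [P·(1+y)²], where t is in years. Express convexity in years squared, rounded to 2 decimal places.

38.17

With y = 0.0775:
  t   CF        PV=CF/(1+0.0775)^t    t·PV        t(t+1)·PV
  1        57.50        53.3643        53.3643         106.7285
  2        57.50        49.5260        99.0520         297.1560
  3        57.50        45.9638       137.8914         551.5657
  4        57.50        42.6578       170.6313         853.1565
  5        57.50        39.5896       197.9482       1,187.6889
  6        57.50        36.7421       220.4527       1,543.1689
  7     1,057.50       627.1327     4,389.9287      35,119.4294
  Σ                    894.9763     5,269.2685      39,658.8940
P = 894.9763.
Convexity = Σ t(t+1)·PV / [P·(1+y)²] = 39,658.8940 / (894.9763 × 1.161006) = 38.16757.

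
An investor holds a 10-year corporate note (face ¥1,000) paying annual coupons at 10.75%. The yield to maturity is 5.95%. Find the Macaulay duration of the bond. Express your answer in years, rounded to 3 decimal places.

Periodic yield y = 0.0595. Discount each cash flow and weight by its year:
  t   CF        PV=CF/(1+0.0595)^t    t·PV
  1       107.50       101.4630       101.4630
  2       107.50        95.7649       191.5299
  3       107.50        90.3869       271.1608
  4       107.50        85.3109       341.2437
  5       107.50        80.5200       402.5999
  6       107.50        75.9981       455.9886
  7       107.50        71.7301       502.1110
  8       107.50        67.7019       541.6151
  9       107.50        63.8998       575.0986
  10    1,107.50       621.3469     6,213.4688
  Σ                  1,354.1226     9,596.2793
Price P = Σ PV = 1,354.1226.
Macaulay duration = Σ(t·PV) / P = 9,596.2793 / 1,354.1226 = 7.08671 years.

7.087 years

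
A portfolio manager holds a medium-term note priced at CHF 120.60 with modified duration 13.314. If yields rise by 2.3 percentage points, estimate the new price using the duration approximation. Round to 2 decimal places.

CHF 83.67

Duration approximation: ΔP/P ≈ -D_mod · Δy = -13.314 × (+0.023) = -0.306222.
New price ≈ 120.60 × (1 - 0.306222) = 83.6696268.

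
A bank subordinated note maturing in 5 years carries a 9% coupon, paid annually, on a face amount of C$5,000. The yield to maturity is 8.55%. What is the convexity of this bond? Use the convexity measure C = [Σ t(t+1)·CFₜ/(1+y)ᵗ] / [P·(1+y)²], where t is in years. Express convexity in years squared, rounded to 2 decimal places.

With y = 0.0855:
  t   CF        PV=CF/(1+0.0855)^t    t·PV        t(t+1)·PV
  1       450.00       414.5555       414.5555         829.1110
  2       450.00       381.9028       763.8056       2,291.4169
  3       450.00       351.8220     1,055.4661       4,221.8644
  4       450.00       324.1106     1,296.4423       6,482.2115
  5     5,450.00     3,616.1577    18,080.7886     108,484.7314
  Σ                  5,088.5486    21,611.0581     122,309.3352
P = 5,088.5486.
Convexity = Σ t(t+1)·PV / [P·(1+y)²] = 122,309.3352 / (5,088.5486 × 1.178310) = 20.39887.

20.40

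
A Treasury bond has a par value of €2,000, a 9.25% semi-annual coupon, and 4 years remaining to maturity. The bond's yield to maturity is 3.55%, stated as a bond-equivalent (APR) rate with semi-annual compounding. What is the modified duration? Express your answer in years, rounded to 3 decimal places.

3.432 years

Periodic yield y = 0.01775. First find Macaulay duration:
  t   CF        PV=CF/(1+0.01775)^t    t·PV
  1        92.50        90.8868        90.8868
  2        92.50        89.3017       178.6033
  3        92.50        87.7442       263.2326
  4        92.50        86.2139       344.8556
  5        92.50        84.7103       423.5515
  6        92.50        83.2329       499.3974
  7        92.50        81.7813       572.4690
  8     2,092.50     1,817.7601    14,542.0812
  Σ                  2,421.6311    16,915.0774
P = 2,421.6311; Macaulay duration = 16,915.0774 / 2,421.6311 = 6.98499 half-year periods = 3.49250 years.
Modified duration = D_Mac / (1 + y) = 3.49250 / 1.01775 = 3.43159 years.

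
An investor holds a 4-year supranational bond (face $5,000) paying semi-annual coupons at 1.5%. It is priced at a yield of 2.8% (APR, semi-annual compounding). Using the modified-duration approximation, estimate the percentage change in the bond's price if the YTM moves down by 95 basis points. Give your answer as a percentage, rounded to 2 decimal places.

+3.65%

Periodic yield y = 0.014. Modified duration first:
  t   CF        PV=CF/(1+0.014)^t    t·PV
  1        37.50        36.9822        36.9822
  2        37.50        36.4716        72.9433
  3        37.50        35.9681       107.9043
  4        37.50        35.4715       141.8860
  5        37.50        34.9817       174.9087
  6        37.50        34.4988       206.9926
  7        37.50        34.0224       238.1571
  8     5,037.50     4,507.2476    36,057.9811
  Σ                  4,755.6441    37,037.7553
P = 4,755.6441; D_Mac = 7.78817 half-year periods = 3.89408 yrs; D_mod = 3.89408/(1+0.014) = 3.84032 yrs.
ΔP/P ≈ -D_mod · Δy = -3.84032 × (-0.0095) = +0.036483 = +3.6483%.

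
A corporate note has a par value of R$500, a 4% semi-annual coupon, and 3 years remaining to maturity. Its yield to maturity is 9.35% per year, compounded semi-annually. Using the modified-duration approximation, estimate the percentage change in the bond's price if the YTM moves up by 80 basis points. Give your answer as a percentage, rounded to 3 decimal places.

-2.173%

Periodic yield y = 0.04675. Modified duration first:
  t   CF        PV=CF/(1+0.04675)^t    t·PV
  1        10.00         9.5534         9.5534
  2        10.00         9.1267        18.2534
  3        10.00         8.7191        26.1573
  4        10.00         8.3297        33.3187
  5        10.00         7.9577        39.7883
  6       510.00       387.7148     2,326.2887
  Σ                    431.4013     2,453.3597
P = 431.4013; D_Mac = 5.68696 half-year periods = 2.84348 yrs; D_mod = 2.84348/(1+0.04675) = 2.71648 yrs.
ΔP/P ≈ -D_mod · Δy = -2.71648 × (+0.008) = -0.021732 = -2.1732%.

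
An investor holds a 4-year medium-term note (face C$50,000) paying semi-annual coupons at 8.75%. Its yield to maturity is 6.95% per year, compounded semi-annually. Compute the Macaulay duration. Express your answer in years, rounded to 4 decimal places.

Periodic yield y = 0.03475. Discount each cash flow and weight by its period:
  t   CF        PV=CF/(1+0.03475)^t    t·PV
  1     2,187.50     2,114.0372     2,114.0372
  2     2,187.50     2,043.0415     4,086.0830
  3     2,187.50     1,974.4301     5,923.2902
  4     2,187.50     1,908.1228     7,632.4912
  5     2,187.50     1,844.0423     9,220.2117
  6     2,187.50     1,782.1139    10,692.6832
  7     2,187.50     1,722.2652    12,055.8561
  8    52,187.50    39,708.4571   317,667.6566
  Σ                 53,096.5100   369,392.3092
Price P = Σ PV = 53,096.5100.
Macaulay duration = Σ(t·PV) / P = 369,392.3092 / 53,096.5100 = 6.95700 half-year periods.
In years: 6.95700 / 2 = 3.47850 years.

3.4785 years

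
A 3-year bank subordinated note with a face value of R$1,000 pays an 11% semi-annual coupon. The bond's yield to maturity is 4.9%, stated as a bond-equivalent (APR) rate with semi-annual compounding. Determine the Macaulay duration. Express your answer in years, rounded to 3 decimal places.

2.666 years

Periodic yield y = 0.0245. Discount each cash flow and weight by its period:
  t   CF        PV=CF/(1+0.0245)^t    t·PV
  1        55.00        53.6847        53.6847
  2        55.00        52.4009       104.8018
  3        55.00        51.1478       153.4433
  4        55.00        49.9246       199.6985
  5        55.00        48.7307       243.6536
  6     1,055.00       912.3903     5,474.3421
  Σ                  1,168.2791     6,229.6241
Price P = Σ PV = 1,168.2791.
Macaulay duration = Σ(t·PV) / P = 6,229.6241 / 1,168.2791 = 5.33231 half-year periods.
In years: 5.33231 / 2 = 2.66615 years.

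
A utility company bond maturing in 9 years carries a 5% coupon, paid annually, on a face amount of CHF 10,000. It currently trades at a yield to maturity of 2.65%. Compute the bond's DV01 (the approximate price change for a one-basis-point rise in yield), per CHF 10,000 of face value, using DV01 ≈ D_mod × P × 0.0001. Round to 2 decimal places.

Periodic yield y = 0.0265.
  t   CF        PV=CF/(1+0.0265)^t    t·PV
  1       500.00       487.0921       487.0921
  2       500.00       474.5174       949.0347
  3       500.00       462.2673     1,386.8018
  4       500.00       450.3334     1,801.3337
  5       500.00       438.7077     2,193.5384
  6       500.00       427.3821     2,564.2923
  7       500.00       416.3488     2,914.4417
  8       500.00       405.6004     3,244.8032
  9    10,500.00     8,297.7189    74,679.4697
  Σ                 11,859.9679    90,220.8076
P = 11,859.9679; D_Mac = 7.60717 yrs; D_mod = 7.41079 yrs.
DV01 ≈ 7.41079 × 11,859.9679 × 0.0001 = 8.789168.

CHF 8.79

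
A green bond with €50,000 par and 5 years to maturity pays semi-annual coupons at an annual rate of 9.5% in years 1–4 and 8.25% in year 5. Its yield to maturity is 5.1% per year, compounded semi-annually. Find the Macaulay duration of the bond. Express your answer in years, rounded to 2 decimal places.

Periodic yield y = 0.0255. Discount each cash flow and weight by its period:
  t   CF        PV=CF/(1+0.0255)^t    t·PV
  1     2,375.00     2,315.9434     2,315.9434
  2     2,375.00     2,258.3554     4,516.7108
  3     2,375.00     2,202.1993     6,606.5979
  4     2,375.00     2,147.4396     8,589.7584
  5     2,375.00     2,094.0415    10,470.2076
  6     2,375.00     2,041.9713    12,251.8276
  7     2,375.00     1,991.1958    13,938.3704
  8     2,375.00     1,941.6829    15,533.4629
  9     2,062.50     1,644.2694    14,798.4246
  10   52,062.50    40,473.2772   404,732.7722
  Σ                 59,110.3757   493,754.0757
Price P = Σ PV = 59,110.3757.
Macaulay duration = Σ(t·PV) / P = 493,754.0757 / 59,110.3757 = 8.35309 half-year periods.
In years: 8.35309 / 2 = 4.17654 years.

4.18 years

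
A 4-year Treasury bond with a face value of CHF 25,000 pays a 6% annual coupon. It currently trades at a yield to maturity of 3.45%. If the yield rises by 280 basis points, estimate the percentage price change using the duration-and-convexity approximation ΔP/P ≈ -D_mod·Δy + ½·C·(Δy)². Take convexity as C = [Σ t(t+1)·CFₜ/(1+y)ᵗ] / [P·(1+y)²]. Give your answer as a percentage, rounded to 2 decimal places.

With y = 0.0345:
  t   CF        PV=CF/(1+0.0345)^t    t·PV        t(t+1)·PV
  1     1,500.00     1,449.9758     1,449.9758       2,899.9517
  2     1,500.00     1,401.6199     2,803.2399       8,409.7197
  3     1,500.00     1,354.8767     4,064.6301      16,258.5204
  4    26,500.00    23,137.8976    92,551.5902     462,757.9512
  Σ                 27,344.3700   100,869.4361     490,326.1429
P = 27,344.3700; D_Mac = 3.68886 yrs; D_mod = 3.56583 yrs; C = 16.75545.
Duration effect: -3.56583 × (+0.028) = -0.099843
Convexity effect: 0.5 × 16.75545 × (0.028)² = +0.0065681
ΔP/P ≈ -0.099843 + 0.0065681 = -0.093275 = -9.3275%.

-9.33%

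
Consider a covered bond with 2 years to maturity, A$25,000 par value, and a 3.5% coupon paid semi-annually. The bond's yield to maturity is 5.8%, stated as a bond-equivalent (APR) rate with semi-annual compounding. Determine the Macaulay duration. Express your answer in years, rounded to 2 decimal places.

1.95 years

Periodic yield y = 0.029. Discount each cash flow and weight by its period:
  t   CF        PV=CF/(1+0.029)^t    t·PV
  1       437.50       425.1701       425.1701
  2       437.50       413.1876       826.3753
  3       437.50       401.5429     1,204.6286
  4    25,437.50    22,688.8732    90,755.4927
  Σ                 23,928.7738    93,211.6667
Price P = Σ PV = 23,928.7738.
Macaulay duration = Σ(t·PV) / P = 93,211.6667 / 23,928.7738 = 3.89538 half-year periods.
In years: 3.89538 / 2 = 1.94769 years.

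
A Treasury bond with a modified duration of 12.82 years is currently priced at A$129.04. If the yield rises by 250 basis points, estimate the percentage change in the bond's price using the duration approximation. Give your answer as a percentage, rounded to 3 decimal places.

-32.050%

Duration approximation: ΔP/P ≈ -D_mod · Δy = -12.82 × (+0.025) = -0.320500.
As a percentage: -32.0500%.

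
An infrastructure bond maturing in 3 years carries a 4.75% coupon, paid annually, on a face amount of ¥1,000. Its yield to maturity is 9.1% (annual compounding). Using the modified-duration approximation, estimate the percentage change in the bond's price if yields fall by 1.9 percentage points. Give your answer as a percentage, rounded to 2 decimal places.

Periodic yield y = 0.091. Modified duration first:
  t   CF        PV=CF/(1+0.091)^t    t·PV
  1        47.50        43.5380        43.5380
  2        47.50        39.9065        79.8131
  3     1,047.50       806.6400     2,419.9201
  Σ                    890.0846     2,543.2713
P = 890.0846; D_Mac = 2.85734 yrs; D_mod = 2.85734/(1+0.091) = 2.61901 yrs.
ΔP/P ≈ -D_mod · Δy = -2.61901 × (-0.019) = +0.049761 = +4.9761%.

+4.98%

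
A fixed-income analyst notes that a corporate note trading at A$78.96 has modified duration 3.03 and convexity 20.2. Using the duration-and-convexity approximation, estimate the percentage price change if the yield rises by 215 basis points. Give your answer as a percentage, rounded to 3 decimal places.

-6.048%

Duration effect: -D_mod·Δy = -3.03 × (+0.0215) = -0.065145
Convexity effect: ½·C·(Δy)² = 0.5 × 20.2 × (0.0215)² = +0.004668725
ΔP/P ≈ -0.065145 + 0.004668725 = -0.060476275
= -6.0476275%.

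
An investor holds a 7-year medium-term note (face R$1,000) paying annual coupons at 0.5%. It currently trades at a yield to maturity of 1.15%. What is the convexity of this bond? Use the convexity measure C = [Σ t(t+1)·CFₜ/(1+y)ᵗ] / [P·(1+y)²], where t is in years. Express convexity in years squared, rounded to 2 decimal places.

53.63

With y = 0.0115:
  t   CF        PV=CF/(1+0.0115)^t    t·PV        t(t+1)·PV
  1         5.00         4.9432         4.9432           9.8863
  2         5.00         4.8870         9.7739          29.3217
  3         5.00         4.8314        14.4942          57.9767
  4         5.00         4.7765        19.1059          95.5293
  5         5.00         4.7222        23.6108         141.6648
  6         5.00         4.6685        28.0108         196.0758
  7     1,005.00       927.6942     6,493.8596      51,950.8765
  Σ                    956.5228     6,593.7983      52,481.3310
P = 956.5228.
Convexity = Σ t(t+1)·PV / [P·(1+y)²] = 52,481.3310 / (956.5228 × 1.023132) = 53.62629.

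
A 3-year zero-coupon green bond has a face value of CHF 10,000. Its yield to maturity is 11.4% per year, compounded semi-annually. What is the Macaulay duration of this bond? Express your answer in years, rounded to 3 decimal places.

A zero-coupon bond has a single cash flow at maturity, so its Macaulay duration equals its maturity: 3 years.
(Equivalently: 6 semi-annual periods ÷ 2 = 3 years.)

3.000 years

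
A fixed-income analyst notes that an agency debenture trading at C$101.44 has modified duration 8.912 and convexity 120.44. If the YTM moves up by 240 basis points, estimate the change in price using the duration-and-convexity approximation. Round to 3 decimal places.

-C$18.178

Duration effect: -D_mod·Δy = -8.912 × (+0.024) = -0.213888
Convexity effect: ½·C·(Δy)² = 0.5 × 120.44 × (0.024)² = +0.03468672
ΔP/P ≈ -0.213888 + 0.03468672 = -0.17920128
ΔP ≈ 101.44 × (-0.17920128) = -18.1781778432.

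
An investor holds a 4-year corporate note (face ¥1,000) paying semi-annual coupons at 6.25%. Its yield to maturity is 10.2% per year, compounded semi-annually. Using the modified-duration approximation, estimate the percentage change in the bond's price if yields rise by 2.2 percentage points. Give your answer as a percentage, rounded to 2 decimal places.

Periodic yield y = 0.051. Modified duration first:
  t   CF        PV=CF/(1+0.051)^t    t·PV
  1        31.25        29.7336        29.7336
  2        31.25        28.2908        56.5815
  3        31.25        26.9179        80.7538
  4        31.25        25.6117       102.4470
  5        31.25        24.3689       121.8446
  6        31.25        23.1864       139.1185
  7        31.25        22.0613       154.4291
  8     1,031.25       692.6953     5,541.5623
  Σ                    872.8660     6,226.4705
P = 872.8660; D_Mac = 7.13336 half-year periods = 3.56668 yrs; D_mod = 3.56668/(1+0.051) = 3.39361 yrs.
ΔP/P ≈ -D_mod · Δy = -3.39361 × (+0.022) = -0.074659 = -7.4659%.

-7.47%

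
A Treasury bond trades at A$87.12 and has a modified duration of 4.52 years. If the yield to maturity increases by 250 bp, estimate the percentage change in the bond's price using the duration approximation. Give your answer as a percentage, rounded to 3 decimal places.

-11.300%

Duration approximation: ΔP/P ≈ -D_mod · Δy = -4.52 × (+0.025) = -0.113000.
As a percentage: -11.3000%.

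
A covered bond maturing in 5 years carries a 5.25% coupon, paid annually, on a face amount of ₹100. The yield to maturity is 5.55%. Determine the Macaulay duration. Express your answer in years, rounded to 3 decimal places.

4.522 years

Periodic yield y = 0.0555. Discount each cash flow and weight by its year:
  t   CF        PV=CF/(1+0.0555)^t    t·PV
  1         5.25         4.9739         4.9739
  2         5.25         4.7124         9.4248
  3         5.25         4.4646        13.3939
  4         5.25         4.2299        16.9195
  5       105.25        80.3398       401.6992
  Σ                     98.7207       446.4112
Price P = Σ PV = 98.7207.
Macaulay duration = Σ(t·PV) / P = 446.4112 / 98.7207 = 4.52196 years.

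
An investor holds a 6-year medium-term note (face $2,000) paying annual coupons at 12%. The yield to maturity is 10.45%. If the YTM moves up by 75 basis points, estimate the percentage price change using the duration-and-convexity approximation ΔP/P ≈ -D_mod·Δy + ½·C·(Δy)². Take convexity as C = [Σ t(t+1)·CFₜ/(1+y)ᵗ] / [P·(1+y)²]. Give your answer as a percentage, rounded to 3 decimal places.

With y = 0.1045:
  t   CF        PV=CF/(1+0.1045)^t    t·PV        t(t+1)·PV
  1       240.00       217.2929       217.2929         434.5858
  2       240.00       196.7342       393.4683       1,180.4050
  3       240.00       178.1206       534.3617       2,137.4469
  4       240.00       161.2681       645.0722       3,225.3612
  5       240.00       146.0100       730.0501       4,380.3004
  6     2,240.00     1,233.8254     7,402.9522      51,820.6657
  Σ                  2,133.2511     9,923.1975      63,178.7649
P = 2,133.2511; D_Mac = 4.65168 yrs; D_mod = 4.21157 yrs; C = 24.27715.
Duration effect: -4.21157 × (+0.0075) = -0.031587
Convexity effect: 0.5 × 24.27715 × (0.0075)² = +0.0006828
ΔP/P ≈ -0.031587 + 0.0006828 = -0.030904 = -3.0904%.

-3.090%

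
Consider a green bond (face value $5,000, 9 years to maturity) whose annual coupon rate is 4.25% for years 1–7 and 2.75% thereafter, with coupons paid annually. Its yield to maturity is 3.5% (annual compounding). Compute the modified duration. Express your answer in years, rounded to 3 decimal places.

7.429 years

Periodic yield y = 0.035. First find Macaulay duration:
  t   CF        PV=CF/(1+0.035)^t    t·PV
  1       212.50       205.3140       205.3140
  2       212.50       198.3710       396.7420
  3       212.50       191.6628       574.9885
  4       212.50       185.1815       740.7259
  5       212.50       178.9193       894.5965
  6       212.50       172.8689     1,037.2133
  7       212.50       167.0231     1,169.1616
  8       137.50       104.4191       835.3527
  9     5,137.50     3,769.5429    33,925.8858
  Σ                  5,173.3026    39,779.9803
P = 5,173.3026; Macaulay duration = 39,779.9803 / 5,173.3026 = 7.68947 years.
Modified duration = D_Mac / (1 + y) = 7.68947 / 1.035 = 7.42944 years.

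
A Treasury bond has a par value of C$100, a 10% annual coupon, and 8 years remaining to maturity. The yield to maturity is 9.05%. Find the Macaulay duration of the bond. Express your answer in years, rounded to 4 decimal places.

Periodic yield y = 0.0905. Discount each cash flow and weight by its year:
  t   CF        PV=CF/(1+0.0905)^t    t·PV
  1        10.00         9.1701         9.1701
  2        10.00         8.4091        16.8182
  3        10.00         7.7112        23.1337
  4        10.00         7.0713        28.2851
  5        10.00         6.4844        32.4221
  6        10.00         5.9463        35.6777
  7        10.00         5.4528        38.1697
  8       110.00        55.0031       440.0250
  Σ                    105.2483       623.7015
Price P = Σ PV = 105.2483.
Macaulay duration = Σ(t·PV) / P = 623.7015 / 105.2483 = 5.92600 years.

5.9260 years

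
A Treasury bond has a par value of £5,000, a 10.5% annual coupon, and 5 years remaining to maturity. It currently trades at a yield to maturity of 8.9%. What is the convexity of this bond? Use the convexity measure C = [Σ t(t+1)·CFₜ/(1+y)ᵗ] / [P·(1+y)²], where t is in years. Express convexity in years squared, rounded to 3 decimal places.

19.713

With y = 0.089:
  t   CF        PV=CF/(1+0.089)^t    t·PV        t(t+1)·PV
  1       525.00       482.0937       482.0937         964.1873
  2       525.00       442.6939       885.3878       2,656.1634
  3       525.00       406.5141     1,219.5424       4,878.1698
  4       525.00       373.2912     1,493.1649       7,465.8246
  5     5,525.00     3,607.3882    18,036.9411     108,221.6468
  Σ                  5,311.9812    22,117.1300     124,185.9919
P = 5,311.9812.
Convexity = Σ t(t+1)·PV / [P·(1+y)²] = 124,185.9919 / (5,311.9812 × 1.185921) = 19.71335.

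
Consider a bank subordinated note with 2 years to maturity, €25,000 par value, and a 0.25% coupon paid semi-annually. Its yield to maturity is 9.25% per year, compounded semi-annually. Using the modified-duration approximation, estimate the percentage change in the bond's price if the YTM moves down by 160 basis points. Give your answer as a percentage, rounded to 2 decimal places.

Periodic yield y = 0.04625. Modified duration first:
  t   CF        PV=CF/(1+0.04625)^t    t·PV
  1        31.25        29.8686        29.8686
  2        31.25        28.5482        57.0964
  3        31.25        27.2862        81.8587
  4    25,031.25    20,890.1065    83,560.4259
  Σ                 20,975.8095    83,729.2497
P = 20,975.8095; D_Mac = 3.99171 half-year periods = 1.99585 yrs; D_mod = 1.99585/(1+0.04625) = 1.90762 yrs.
ΔP/P ≈ -D_mod · Δy = -1.90762 × (-0.016) = +0.030522 = +3.0522%.

+3.05%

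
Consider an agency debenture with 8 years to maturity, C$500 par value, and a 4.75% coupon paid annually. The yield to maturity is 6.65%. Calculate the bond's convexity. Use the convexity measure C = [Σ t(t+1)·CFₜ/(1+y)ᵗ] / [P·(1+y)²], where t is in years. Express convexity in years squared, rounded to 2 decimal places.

With y = 0.0665:
  t   CF        PV=CF/(1+0.0665)^t    t·PV        t(t+1)·PV
  1        23.75        22.2691        22.2691          44.5382
  2        23.75        20.8805        41.7611         125.2833
  3        23.75        19.5786        58.7357         234.9429
  4        23.75        18.3578        73.4311         367.1556
  5        23.75        17.2131        86.0655         516.3933
  6        23.75        16.1398        96.8389         677.8721
  7        23.75        15.1334       105.9341         847.4725
  8       523.75       312.9228     2,503.3821      22,530.4390
  Σ                    442.4951     2,988.4176      25,344.0969
P = 442.4951.
Convexity = Σ t(t+1)·PV / [P·(1+y)²] = 25,344.0969 / (442.4951 × 1.137422) = 50.35546.

50.36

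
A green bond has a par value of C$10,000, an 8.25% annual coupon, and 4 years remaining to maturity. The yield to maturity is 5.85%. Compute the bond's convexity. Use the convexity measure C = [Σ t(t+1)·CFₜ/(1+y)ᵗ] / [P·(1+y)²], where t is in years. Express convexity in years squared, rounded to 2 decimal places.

With y = 0.0585:
  t   CF        PV=CF/(1+0.0585)^t    t·PV        t(t+1)·PV
  1       825.00       779.4048       779.4048       1,558.8096
  2       825.00       736.3295     1,472.6591       4,417.9772
  3       825.00       695.6349     2,086.9047       8,347.6188
  4    10,825.00     8,623.1205    34,492.4820     172,462.4102
  Σ                 10,834.4898    38,831.4506     186,786.8159
P = 10,834.4898.
Convexity = Σ t(t+1)·PV / [P·(1+y)²] = 186,786.8159 / (10,834.4898 × 1.120422) = 15.38707.

15.39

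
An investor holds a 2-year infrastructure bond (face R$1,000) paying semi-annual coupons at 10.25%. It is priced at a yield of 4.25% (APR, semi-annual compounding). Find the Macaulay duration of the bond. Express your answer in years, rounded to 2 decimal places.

Periodic yield y = 0.02125. Discount each cash flow and weight by its period:
  t   CF        PV=CF/(1+0.02125)^t    t·PV
  1        51.25        50.1836        50.1836
  2        51.25        49.1394        98.2788
  3        51.25        48.1169       144.3507
  4     1,051.25       966.4463     3,865.7852
  Σ                  1,113.8862     4,158.5983
Price P = Σ PV = 1,113.8862.
Macaulay duration = Σ(t·PV) / P = 4,158.5983 / 1,113.8862 = 3.73341 half-year periods.
In years: 3.73341 / 2 = 1.86671 years.

1.87 years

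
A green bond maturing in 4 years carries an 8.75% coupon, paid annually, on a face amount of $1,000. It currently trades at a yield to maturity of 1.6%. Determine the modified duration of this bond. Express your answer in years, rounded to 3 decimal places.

3.542 years

Periodic yield y = 0.016. First find Macaulay duration:
  t   CF        PV=CF/(1+0.016)^t    t·PV
  1        87.50        86.1220        86.1220
  2        87.50        84.7658       169.5316
  3        87.50        83.4309       250.2927
  4     1,087.50     1,020.5973     4,082.3894
  Σ                  1,274.9161     4,588.3357
P = 1,274.9161; Macaulay duration = 4,588.3357 / 1,274.9161 = 3.59893 years.
Modified duration = D_Mac / (1 + y) = 3.59893 / 1.016 = 3.54226 years.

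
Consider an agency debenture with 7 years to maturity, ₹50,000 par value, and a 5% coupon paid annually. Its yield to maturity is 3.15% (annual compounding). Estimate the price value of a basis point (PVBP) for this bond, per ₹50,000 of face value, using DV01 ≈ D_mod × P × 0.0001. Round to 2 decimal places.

₹33.13

Periodic yield y = 0.0315.
  t   CF        PV=CF/(1+0.0315)^t    t·PV
  1     2,500.00     2,423.6549     2,423.6549
  2     2,500.00     2,349.6412     4,699.2823
  3     2,500.00     2,277.8877     6,833.6631
  4     2,500.00     2,208.3255     8,833.3018
  5     2,500.00     2,140.8875    10,704.4375
  6     2,500.00     2,075.5090    12,453.0538
  7    52,500.00    42,254.6664   295,782.6648
  Σ                 55,730.5721   341,730.0583
P = 55,730.5721; D_Mac = 6.13182 yrs; D_mod = 5.94457 yrs.
DV01 ≈ 5.94457 × 55,730.5721 × 0.0001 = 33.129429.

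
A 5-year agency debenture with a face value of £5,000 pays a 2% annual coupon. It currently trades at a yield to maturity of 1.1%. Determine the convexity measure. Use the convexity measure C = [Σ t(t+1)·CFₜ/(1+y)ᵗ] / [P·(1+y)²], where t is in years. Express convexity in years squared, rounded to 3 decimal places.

27.885

With y = 0.011:
  t   CF        PV=CF/(1+0.011)^t    t·PV        t(t+1)·PV
  1       100.00        98.9120        98.9120         197.8239
  2       100.00        97.8358       195.6715         587.0146
  3       100.00        96.7713       290.3139       1,161.2555
  4       100.00        95.7184       382.8736       1,914.3678
  5     5,100.00     4,828.5240    24,142.6202     144,855.7213
  Σ                  5,217.7615    25,110.3912     148,716.1831
P = 5,217.7615.
Convexity = Σ t(t+1)·PV / [P·(1+y)²] = 148,716.1831 / (5,217.7615 × 1.022121) = 27.88507.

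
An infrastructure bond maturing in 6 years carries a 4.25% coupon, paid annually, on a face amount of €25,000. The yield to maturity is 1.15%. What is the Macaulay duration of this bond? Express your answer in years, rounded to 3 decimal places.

5.473 years

Periodic yield y = 0.0115. Discount each cash flow and weight by its year:
  t   CF        PV=CF/(1+0.0115)^t    t·PV
  1     1,062.50     1,050.4202     1,050.4202
  2     1,062.50     1,038.4777     2,076.9553
  3     1,062.50     1,026.6710     3,080.0129
  4     1,062.50     1,014.9985     4,059.9939
  5     1,062.50     1,003.4587     5,017.2935
  6    26,062.50    24,334.4060   146,006.4360
  Σ                 29,468.4320   161,291.1118
Price P = Σ PV = 29,468.4320.
Macaulay duration = Σ(t·PV) / P = 161,291.1118 / 29,468.4320 = 5.47335 years.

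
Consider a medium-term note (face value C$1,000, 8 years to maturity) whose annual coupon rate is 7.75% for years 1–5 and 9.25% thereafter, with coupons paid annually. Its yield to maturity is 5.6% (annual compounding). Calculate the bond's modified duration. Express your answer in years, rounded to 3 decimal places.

6.047 years

Periodic yield y = 0.056. First find Macaulay duration:
  t   CF        PV=CF/(1+0.056)^t    t·PV
  1        77.50        73.3902        73.3902
  2        77.50        69.4982       138.9965
  3        77.50        65.8127       197.4382
  4        77.50        62.3227       249.2907
  5        77.50        59.0177       295.0884
  6        92.50        66.7050       400.2298
  7        92.50        63.1676       442.1731
  8     1,092.50       706.4966     5,651.9731
  Σ                  1,166.4107     7,448.5800
P = 1,166.4107; Macaulay duration = 7,448.5800 / 1,166.4107 = 6.38590 years.
Modified duration = D_Mac / (1 + y) = 6.38590 / 1.056 = 6.04725 years.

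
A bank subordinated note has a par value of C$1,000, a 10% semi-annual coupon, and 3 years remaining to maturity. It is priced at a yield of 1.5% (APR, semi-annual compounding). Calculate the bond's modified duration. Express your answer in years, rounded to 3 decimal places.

2.685 years

Periodic yield y = 0.0075. First find Macaulay duration:
  t   CF        PV=CF/(1+0.0075)^t    t·PV
  1        50.00        49.6278        49.6278
  2        50.00        49.2584        98.5167
  3        50.00        48.8917       146.6750
  4        50.00        48.5277       194.1108
  5        50.00        48.1665       240.8323
  6     1,050.00     1,003.9659     6,023.7955
  Σ                  1,248.4379     6,753.5581
P = 1,248.4379; Macaulay duration = 6,753.5581 / 1,248.4379 = 5.40961 half-year periods = 2.70480 years.
Modified duration = D_Mac / (1 + y) = 2.70480 / 1.0075 = 2.68467 years.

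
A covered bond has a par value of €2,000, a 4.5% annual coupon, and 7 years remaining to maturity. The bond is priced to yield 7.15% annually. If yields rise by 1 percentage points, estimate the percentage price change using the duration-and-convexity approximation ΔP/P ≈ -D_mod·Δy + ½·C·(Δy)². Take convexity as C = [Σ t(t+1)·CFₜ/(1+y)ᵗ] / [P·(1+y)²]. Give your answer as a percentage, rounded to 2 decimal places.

With y = 0.0715:
  t   CF        PV=CF/(1+0.0715)^t    t·PV        t(t+1)·PV
  1        90.00        83.9944        83.9944         167.9888
  2        90.00        78.3895       156.7791         470.3373
  3        90.00        73.1587       219.4761         877.9044
  4        90.00        68.2769       273.1076       1,365.5380
  5        90.00        63.7209       318.6043       1,911.6258
  6        90.00        59.4688       356.8130       2,497.6912
  7     2,090.00     1,288.8461     9,021.9226      72,175.3811
  Σ                  1,715.8553    10,430.6972      79,466.4666
P = 1,715.8553; D_Mac = 6.07901 yrs; D_mod = 5.67336 yrs; C = 40.33842.
Duration effect: -5.67336 × (+0.01) = -0.056734
Convexity effect: 0.5 × 40.33842 × (0.01)² = +0.0020169
ΔP/P ≈ -0.056734 + 0.0020169 = -0.054717 = -5.4717%.

-5.47%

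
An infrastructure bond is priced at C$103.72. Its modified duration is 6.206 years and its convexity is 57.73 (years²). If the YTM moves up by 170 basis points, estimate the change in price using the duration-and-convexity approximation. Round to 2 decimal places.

Duration effect: -D_mod·Δy = -6.206 × (+0.017) = -0.105502
Convexity effect: ½·C·(Δy)² = 0.5 × 57.73 × (0.017)² = +0.008341985
ΔP/P ≈ -0.105502 + 0.008341985 = -0.097160015
ΔP ≈ 103.72 × (-0.097160015) = -10.0774367558.

-C$10.08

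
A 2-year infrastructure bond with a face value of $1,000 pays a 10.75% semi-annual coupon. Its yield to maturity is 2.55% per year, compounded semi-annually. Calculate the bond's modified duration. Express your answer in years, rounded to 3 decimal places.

1.840 years

Periodic yield y = 0.01275. First find Macaulay duration:
  t   CF        PV=CF/(1+0.01275)^t    t·PV
  1        53.75        53.0733        53.0733
  2        53.75        52.4051       104.8103
  3        53.75        51.7454       155.2362
  4     1,053.75     1,001.6790     4,006.7161
  Σ                  1,158.9029     4,319.8359
P = 1,158.9029; Macaulay duration = 4,319.8359 / 1,158.9029 = 3.72752 half-year periods = 1.86376 years.
Modified duration = D_Mac / (1 + y) = 1.86376 / 1.01275 = 1.84030 years.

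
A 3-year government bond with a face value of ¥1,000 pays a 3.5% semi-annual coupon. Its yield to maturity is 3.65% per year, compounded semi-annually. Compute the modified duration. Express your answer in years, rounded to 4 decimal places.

Periodic yield y = 0.01825. First find Macaulay duration:
  t   CF        PV=CF/(1+0.01825)^t    t·PV
  1        17.50        17.1863        17.1863
  2        17.50        16.8783        33.7566
  3        17.50        16.5758        49.7274
  4        17.50        16.2787        65.1149
  5        17.50        15.9870        79.9348
  6     1,017.50       912.8678     5,477.2070
  Σ                    995.7740     5,722.9271
P = 995.7740; Macaulay duration = 5,722.9271 / 995.7740 = 5.74721 half-year periods = 2.87361 years.
Modified duration = D_Mac / (1 + y) = 2.87361 / 1.01825 = 2.82210 years.

2.8221 years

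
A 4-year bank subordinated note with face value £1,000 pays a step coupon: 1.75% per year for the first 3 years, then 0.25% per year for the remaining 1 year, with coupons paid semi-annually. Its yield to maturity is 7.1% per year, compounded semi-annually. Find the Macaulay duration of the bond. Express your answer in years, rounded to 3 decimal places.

3.866 years

Periodic yield y = 0.0355. Discount each cash flow and weight by its period:
  t   CF        PV=CF/(1+0.0355)^t    t·PV
  1         8.75         8.4500         8.4500
  2         8.75         8.1603        16.3207
  3         8.75         7.8806        23.6417
  4         8.75         7.6104        30.4416
  5         8.75         7.3495        36.7475
  6         8.75         7.0975        42.5852
  7         1.25         0.9792         6.8542
  8     1,001.25       757.4286     6,059.4288
  Σ                    804.9561     6,224.4698
Price P = Σ PV = 804.9561.
Macaulay duration = Σ(t·PV) / P = 6,224.4698 / 804.9561 = 7.73268 half-year periods.
In years: 7.73268 / 2 = 3.86634 years.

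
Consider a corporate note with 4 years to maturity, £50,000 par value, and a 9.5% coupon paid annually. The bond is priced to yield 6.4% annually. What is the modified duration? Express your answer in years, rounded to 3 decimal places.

3.322 years

Periodic yield y = 0.064. First find Macaulay duration:
  t   CF        PV=CF/(1+0.064)^t    t·PV
  1     4,750.00     4,464.2857     4,464.2857
  2     4,750.00     4,195.7573     8,391.5145
  3     4,750.00     3,943.3809    11,830.1426
  4    54,750.00    42,718.6591   170,874.6362
  Σ                 55,322.0829   195,560.5791
P = 55,322.0829; Macaulay duration = 195,560.5791 / 55,322.0829 = 3.53495 years.
Modified duration = D_Mac / (1 + y) = 3.53495 / 1.064 = 3.32232 years.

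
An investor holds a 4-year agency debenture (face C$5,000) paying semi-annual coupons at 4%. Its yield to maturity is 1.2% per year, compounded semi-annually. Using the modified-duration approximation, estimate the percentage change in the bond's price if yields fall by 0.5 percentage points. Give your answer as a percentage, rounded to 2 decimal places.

Periodic yield y = 0.006. Modified duration first:
  t   CF        PV=CF/(1+0.006)^t    t·PV
  1       100.00        99.4036        99.4036
  2       100.00        98.8107       197.6214
  3       100.00        98.2214       294.6642
  4       100.00        97.6356       390.5423
  5       100.00        97.0533       485.2663
  6       100.00        96.4744       578.8464
  7       100.00        95.8990       671.2931
  8     5,100.00     4,861.6796    38,893.4365
  Σ                  5,545.1775    41,611.0737
P = 5,545.1775; D_Mac = 7.50401 half-year periods = 3.75201 yrs; D_mod = 3.75201/(1+0.006) = 3.72963 yrs.
ΔP/P ≈ -D_mod · Δy = -3.72963 × (-0.005) = +0.018648 = +1.8648%.

+1.86%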